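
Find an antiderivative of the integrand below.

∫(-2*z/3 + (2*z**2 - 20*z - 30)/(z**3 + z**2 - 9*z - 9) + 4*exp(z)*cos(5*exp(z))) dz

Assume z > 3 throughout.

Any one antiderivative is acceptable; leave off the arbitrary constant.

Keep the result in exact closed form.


Answer: -z**2/3 - 3*log(z - 3) + log(z + 1) + 4*log(z + 3) + 4*sin(5*exp(z))/5.


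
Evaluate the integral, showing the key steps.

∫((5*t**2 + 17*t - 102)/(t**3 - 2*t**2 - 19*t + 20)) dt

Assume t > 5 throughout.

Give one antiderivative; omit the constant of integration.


Step 1. Decompose ∫((5*t**2 + 17*t - 102)/(t**3 - 2*t**2 - 19*t + 20)) dt by partial fractions, (5*t**2 + 17*t - 102)/(t**3 - 2*t**2 - 19*t + 20) = -2/(t + 4) + 4/(t - 1) + 3/(t - 5): now ∫(3/(t - 5)) dt + ∫(4/(t - 1)) dt + ∫(-2/(t + 4)) dt.
Step 2. Evaluate the standard form [assuming t > 5]: now 3*log(t - 5) + ∫(4/(t - 1)) dt + ∫(-2/(t + 4)) dt.
Step 3. Evaluate the standard form [assuming t > 1]: now 3*log(t - 5) + 4*log(t - 1) + ∫(-2/(t + 4)) dt.
Step 4. Evaluate the standard form [assuming t > -4]: now 3*log(t - 5) + 4*log(t - 1) - 2*log(t + 4).
Answer: 3*log(t - 5) + 4*log(t - 1) - 2*log(t + 4).


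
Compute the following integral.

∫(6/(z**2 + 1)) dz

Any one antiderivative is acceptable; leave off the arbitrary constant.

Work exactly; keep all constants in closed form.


Answer: 6*atan(z).


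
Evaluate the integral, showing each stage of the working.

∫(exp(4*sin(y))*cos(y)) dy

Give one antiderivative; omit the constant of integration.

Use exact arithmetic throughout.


Step 1. Substitute u = sin(y), turning ∫(exp(4*sin(y))*cos(y)) dy into ∫(exp(4*u)) du: now ∫(exp(4*u)) du.
Step 2. Evaluate the standard form: now exp(4*u)/4.
Step 3. Substitute back u = sin(y): now exp(4*sin(y))/4.
Answer: exp(4*sin(y))/4.


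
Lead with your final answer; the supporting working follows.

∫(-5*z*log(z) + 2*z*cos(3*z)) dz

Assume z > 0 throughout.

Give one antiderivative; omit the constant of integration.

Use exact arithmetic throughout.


The answer is -5*z**2*log(z)/2 + 5*z**2/4 + 2*z*sin(3*z)/3 + 2*cos(3*z)/9.
Step 1. Rewrite: now ∫(-5*z*log(z)) dz + ∫(2*z*cos(3*z)) dz.
Step 2. Integrate ∫(-5*z*log(z)) dz by parts with u = log(z), dv = (-5*z) dz, so v = -5*z**2/2 [assuming z > 0]: now -5*z**2*log(z)/2 + ∫(5*z/2) dz + ∫(2*z*cos(3*z)) dz.
Step 3. Evaluate the standard form: now -5*z**2*log(z)/2 + 5*z**2/4 + ∫(2*z*cos(3*z)) dz.
Step 4. Integrate ∫(2*z*cos(3*z)) dz by parts with u = z, dv = (2*cos(3*z)) dz, so v = 2*sin(3*z)/3: now -5*z**2*log(z)/2 + 5*z**2/4 + 2*z*sin(3*z)/3 + ∫(-2*sin(3*z)/3) dz.
Step 5. Evaluate the standard form: now -5*z**2*log(z)/2 + 5*z**2/4 + 2*z*sin(3*z)/3 + 2*cos(3*z)/9.
Answer: -5*z**2*log(z)/2 + 5*z**2/4 + 2*z*sin(3*z)/3 + 2*cos(3*z)/9.


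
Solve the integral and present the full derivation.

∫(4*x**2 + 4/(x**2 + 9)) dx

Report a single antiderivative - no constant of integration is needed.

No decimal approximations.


Step 1. Rewrite: now ∫(4*x**2) dx + ∫(4/(x**2 + 9)) dx.
Step 2. Evaluate the standard form: now 4*atan(x/3)/3 + ∫(4*x**2) dx.
Step 3. Evaluate the standard form: now 4*x**3/3 + 4*atan(x/3)/3.
Answer: 4*x**3/3 + 4*atan(x/3)/3.


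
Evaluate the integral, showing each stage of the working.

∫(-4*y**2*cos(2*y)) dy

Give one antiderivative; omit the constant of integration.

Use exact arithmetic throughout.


Step 1. Integrate ∫(-4*y**2*cos(2*y)) dy by parts with u = y**2, dv = (-4*cos(2*y)) dy, so v = -2*sin(2*y): now -2*y**2*sin(2*y) + ∫(4*y*sin(2*y)) dy.
Step 2. Integrate ∫(4*y*sin(2*y)) dy by parts with u = y, dv = (4*sin(2*y)) dy, so v = -2*cos(2*y): now -2*y**2*sin(2*y) - 2*y*cos(2*y) + ∫(2*cos(2*y)) dy.
Step 3. Evaluate the standard form: now -2*y**2*sin(2*y) - 2*y*cos(2*y) + sin(2*y).
Answer: -2*y**2*sin(2*y) - 2*y*cos(2*y) + sin(2*y).


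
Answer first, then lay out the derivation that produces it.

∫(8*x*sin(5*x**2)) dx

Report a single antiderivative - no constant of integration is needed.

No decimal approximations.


The answer is -4*cos(5*x**2)/5.
Step 1. Substitute u = x**2, turning ∫(8*x*sin(5*x**2)) dx into ∫(4*sin(5*u)) du: now ∫(4*sin(5*u)) du.
Step 2. Evaluate the standard form: now -4*cos(5*u)/5.
Step 3. Substitute back u = x**2: now -4*cos(5*x**2)/5.
Answer: -4*cos(5*x**2)/5.


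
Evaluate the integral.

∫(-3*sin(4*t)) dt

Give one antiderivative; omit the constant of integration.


Answer: 3*cos(4*t)/4.


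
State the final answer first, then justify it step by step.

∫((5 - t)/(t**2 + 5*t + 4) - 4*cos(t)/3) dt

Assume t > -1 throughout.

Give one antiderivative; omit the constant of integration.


The answer is 2*log(t + 1) - 3*log(t + 4) - 4*sin(t)/3.
Step 1. Rewrite: now ∫((5 - t)/(t**2 + 5*t + 4)) dt + ∫(-4*cos(t)/3) dt.
Step 2. Decompose ∫((5 - t)/(t**2 + 5*t + 4)) dt by partial fractions, (5 - t)/(t**2 + 5*t + 4) = -3/(t + 4) + 2/(t + 1): now ∫(2/(t + 1)) dt + ∫(-3/(t + 4)) dt + ∫(-4*cos(t)/3) dt.
Step 3. Evaluate the standard form [assuming t > -4]: now -3*log(t + 4) + ∫(2/(t + 1)) dt + ∫(-4*cos(t)/3) dt.
Step 4. Evaluate the standard form [assuming t > -1]: now 2*log(t + 1) - 3*log(t + 4) + ∫(-4*cos(t)/3) dt.
Step 5. Evaluate the standard form: now 2*log(t + 1) - 3*log(t + 4) - 4*sin(t)/3.
Answer: 2*log(t + 1) - 3*log(t + 4) - 4*sin(t)/3.


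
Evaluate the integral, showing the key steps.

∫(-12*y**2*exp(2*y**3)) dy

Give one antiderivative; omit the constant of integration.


Step 1. Substitute u = y**3, turning ∫(-12*y**2*exp(2*y**3)) dy into ∫(-4*exp(2*u)) du: now ∫(-4*exp(2*u)) du.
Step 2. Evaluate the standard form: now -2*exp(2*u).
Step 3. Substitute back u = y**3: now -2*exp(2*y**3).
Answer: -2*exp(2*y**3).


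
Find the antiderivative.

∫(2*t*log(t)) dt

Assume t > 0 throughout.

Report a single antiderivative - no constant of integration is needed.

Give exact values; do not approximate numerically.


Answer: t**2*log(t) - t**2/2.


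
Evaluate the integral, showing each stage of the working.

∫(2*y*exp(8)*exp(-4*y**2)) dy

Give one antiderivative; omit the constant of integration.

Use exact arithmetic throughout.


Step 1. Substitute u = y**2 - 2, turning ∫(2*y*exp(8)*exp(-4*y**2)) dy into ∫(exp(-4*u)) du: now ∫(exp(-4*u)) du.
Step 2. Evaluate the standard form: now -exp(-4*u)/4.
Step 3. Substitute back u = y**2 - 2: now -exp(8 - 4*y**2)/4.
Answer: -exp(8 - 4*y**2)/4.


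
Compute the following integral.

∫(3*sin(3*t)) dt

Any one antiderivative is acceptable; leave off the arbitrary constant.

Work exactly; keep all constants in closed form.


Answer: -cos(3*t).


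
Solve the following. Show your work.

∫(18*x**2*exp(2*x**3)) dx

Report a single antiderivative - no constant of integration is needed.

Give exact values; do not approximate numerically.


Step 1. Substitute u = x**3, turning ∫(18*x**2*exp(2*x**3)) dx into ∫(6*exp(2*u)) du: now ∫(6*exp(2*u)) du.
Step 2. Evaluate the standard form: now 3*exp(2*u).
Step 3. Substitute back u = x**3: now 3*exp(2*x**3).
Answer: 3*exp(2*x**3).


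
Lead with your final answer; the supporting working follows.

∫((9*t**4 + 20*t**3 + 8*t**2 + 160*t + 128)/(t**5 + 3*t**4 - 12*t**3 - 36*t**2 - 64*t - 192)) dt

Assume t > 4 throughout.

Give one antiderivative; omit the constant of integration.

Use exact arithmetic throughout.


The answer is 4*log(t - 4) + log(t + 3) + 4*log(t + 4) - 2*atan(t/2).
Step 1. Decompose ∫((9*t**4 + 20*t**3 + 8*t**2 + 160*t + 128)/(t**5 + 3*t**4 - 12*t**3 - 36*t**2 - 64*t - 192)) dt by partial fractions, (9*t**4 + 20*t**3 + 8*t**2 + 160*t + 128)/(t**5 + 3*t**4 - 12*t**3 - 36*t**2 - 64*t - 192) = -4/(t**2 + 4) + 4/(t + 4) + 1/(t + 3) + 4/(t - 4): now ∫(4/(t - 4)) dt + ∫(1/(t + 3)) dt + ∫(4/(t + 4)) dt + ∫(-4/(t**2 + 4)) dt.
Step 2. Evaluate the standard form [assuming t > -3]: now log(t + 3) + ∫(4/(t - 4)) dt + ∫(4/(t + 4)) dt + ∫(-4/(t**2 + 4)) dt.
Step 3. Evaluate the standard form [assuming t > 4]: now 4*log(t - 4) + log(t + 3) + ∫(4/(t + 4)) dt + ∫(-4/(t**2 + 4)) dt.
Step 4. Evaluate the standard form [assuming t > -4]: now 4*log(t - 4) + log(t + 3) + 4*log(t + 4) + ∫(-4/(t**2 + 4)) dt.
Step 5. Evaluate the standard form: now 4*log(t - 4) + log(t + 3) + 4*log(t + 4) - 2*atan(t/2).
Answer: 4*log(t - 4) + log(t + 3) + 4*log(t + 4) - 2*atan(t/2).


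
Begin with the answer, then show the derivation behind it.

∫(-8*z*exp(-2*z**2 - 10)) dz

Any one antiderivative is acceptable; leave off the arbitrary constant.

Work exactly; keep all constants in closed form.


The answer is 2*exp(-2*z**2 - 10).
Step 1. Substitute u = z**2 + 5, turning ∫(-8*z*exp(-2*z**2 - 10)) dz into ∫(-4*exp(-2*u)) du: now ∫(-4*exp(-2*u)) du.
Step 2. Evaluate the standard form: now 2*exp(-2*u).
Step 3. Substitute back u = z**2 + 5: now 2*exp(-2*z**2 - 10).
Answer: 2*exp(-2*z**2 - 10).


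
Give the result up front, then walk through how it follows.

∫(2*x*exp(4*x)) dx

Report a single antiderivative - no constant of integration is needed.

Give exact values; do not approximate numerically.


The answer is x*exp(4*x)/2 - exp(4*x)/8.
Step 1. Integrate ∫(2*x*exp(4*x)) dx by parts with u = x, dv = (2*exp(4*x)) dx, so v = exp(4*x)/2: now x*exp(4*x)/2 + ∫(-exp(4*x)/2) dx.
Step 2. Evaluate the standard form: now x*exp(4*x)/2 - exp(4*x)/8.
Answer: x*exp(4*x)/2 - exp(4*x)/8.


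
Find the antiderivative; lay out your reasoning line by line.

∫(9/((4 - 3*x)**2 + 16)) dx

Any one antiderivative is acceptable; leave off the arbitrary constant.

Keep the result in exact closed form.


Step 1. Substitute u = 4 - 3*x, turning ∫(9/((4 - 3*x)**2 + 16)) dx into ∫(-3/(u**2 + 16)) du: now ∫(-3/(u**2 + 16)) du.
Step 2. Evaluate the standard form: now -3*atan(u/4)/4.
Step 3. Substitute back u = 4 - 3*x: now 3*atan(3*x/4 - 1)/4.
Answer: 3*atan(3*x/4 - 1)/4.


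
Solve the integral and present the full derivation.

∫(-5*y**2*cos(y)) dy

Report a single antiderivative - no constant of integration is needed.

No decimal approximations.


Step 1. Integrate ∫(-5*y**2*cos(y)) dy by parts with u = y**2, dv = (-5*cos(y)) dy, so v = -5*sin(y): now -5*y**2*sin(y) + ∫(10*y*sin(y)) dy.
Step 2. Integrate ∫(10*y*sin(y)) dy by parts with u = y, dv = (10*sin(y)) dy, so v = -10*cos(y): now -5*y**2*sin(y) - 10*y*cos(y) + ∫(10*cos(y)) dy.
Step 3. Evaluate the standard form: now -5*y**2*sin(y) - 10*y*cos(y) + 10*sin(y).
Answer: -5*y**2*sin(y) - 10*y*cos(y) + 10*sin(y).


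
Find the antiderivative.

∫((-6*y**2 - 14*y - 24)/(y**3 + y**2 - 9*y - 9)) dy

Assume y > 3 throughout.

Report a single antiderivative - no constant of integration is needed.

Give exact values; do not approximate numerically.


Answer: -5*log(y - 3) + 2*log(y + 1) - 3*log(y + 3).


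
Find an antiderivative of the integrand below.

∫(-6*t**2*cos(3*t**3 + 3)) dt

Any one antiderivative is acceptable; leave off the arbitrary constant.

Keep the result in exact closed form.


Answer: -2*sin(3*t**3 + 3)/3.


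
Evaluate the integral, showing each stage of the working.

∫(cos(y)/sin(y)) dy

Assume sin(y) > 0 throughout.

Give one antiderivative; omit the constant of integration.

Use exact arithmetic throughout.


Step 1. Substitute u = sin(y), turning ∫(cos(y)/sin(y)) dy into ∫(1/u) du: now ∫(1/u) du.
Step 2. Evaluate the standard form [assuming u > 0]: now log(u).
Step 3. Substitute back u = sin(y): now log(sin(y)).
Answer: log(sin(y)).


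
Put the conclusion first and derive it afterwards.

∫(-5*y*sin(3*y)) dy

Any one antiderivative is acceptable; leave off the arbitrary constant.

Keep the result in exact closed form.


The answer is 5*y*cos(3*y)/3 - 5*sin(3*y)/9.
Step 1. Integrate ∫(-5*y*sin(3*y)) dy by parts with u = y, dv = (-5*sin(3*y)) dy, so v = 5*cos(3*y)/3: now 5*y*cos(3*y)/3 + ∫(-5*cos(3*y)/3) dy.
Step 2. Evaluate the standard form: now 5*y*cos(3*y)/3 - 5*sin(3*y)/9.
Answer: 5*y*cos(3*y)/3 - 5*sin(3*y)/9.


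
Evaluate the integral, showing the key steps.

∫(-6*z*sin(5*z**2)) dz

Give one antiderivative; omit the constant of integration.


Step 1. Substitute u = z**2, turning ∫(-6*z*sin(5*z**2)) dz into ∫(-3*sin(5*u)) du: now ∫(-3*sin(5*u)) du.
Step 2. Evaluate the standard form: now 3*cos(5*u)/5.
Step 3. Substitute back u = z**2: now 3*cos(5*z**2)/5.
Answer: 3*cos(5*z**2)/5.


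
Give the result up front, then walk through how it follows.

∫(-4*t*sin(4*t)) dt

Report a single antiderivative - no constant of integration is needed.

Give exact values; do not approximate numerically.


The answer is t*cos(4*t) - sin(4*t)/4.
Step 1. Integrate ∫(-4*t*sin(4*t)) dt by parts with u = t, dv = (-4*sin(4*t)) dt, so v = cos(4*t): now t*cos(4*t) + ∫(-cos(4*t)) dt.
Step 2. Evaluate the standard form: now t*cos(4*t) - sin(4*t)/4.
Answer: t*cos(4*t) - sin(4*t)/4.


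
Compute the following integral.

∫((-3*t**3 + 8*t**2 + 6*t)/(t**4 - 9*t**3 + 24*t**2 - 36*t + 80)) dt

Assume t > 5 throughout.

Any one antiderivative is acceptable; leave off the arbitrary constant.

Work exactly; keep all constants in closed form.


Answer: -5*log(t - 5) + 2*log(t - 4) - atan(t/2).


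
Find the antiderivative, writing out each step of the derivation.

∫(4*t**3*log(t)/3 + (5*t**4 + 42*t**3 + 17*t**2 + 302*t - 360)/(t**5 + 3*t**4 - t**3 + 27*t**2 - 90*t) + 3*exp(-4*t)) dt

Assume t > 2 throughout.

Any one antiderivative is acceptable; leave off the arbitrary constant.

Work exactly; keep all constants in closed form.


Step 1. Rewrite: now ∫(4*t**3*log(t)/3) dt + ∫((5*t**4 + 42*t**3 + 17*t**2 + 302*t - 360)/(t**5 + 3*t**4 - t**3 + 27*t**2 - 90*t)) dt + ∫(3*exp(-4*t)) dt.
Step 2. Evaluate the standard form: now ∫(4*t**3*log(t)/3) dt + ∫((5*t**4 + 42*t**3 + 17*t**2 + 302*t - 360)/(t**5 + 3*t**4 - t**3 + 27*t**2 - 90*t)) dt - 3*exp(-4*t)/4.
Step 3. Integrate ∫(4*t**3*log(t)/3) dt by parts with u = log(t), dv = (4*t**3/3) dt, so v = t**4/3 [assuming t > 0]: now t**4*log(t)/3 + ∫(-t**3/3) dt + ∫((5*t**4 + 42*t**3 + 17*t**2 + 302*t - 360)/(t**5 + 3*t**4 - t**3 + 27*t**2 - 90*t)) dt - 3*exp(-4*t)/4.
Step 4. Evaluate the standard form: now t**4*log(t)/3 - t**4/12 + ∫((5*t**4 + 42*t**3 + 17*t**2 + 302*t - 360)/(t**5 + 3*t**4 - t**3 + 27*t**2 - 90*t)) dt - 3*exp(-4*t)/4.
Step 5. Decompose ∫((5*t**4 + 42*t**3 + 17*t**2 + 302*t - 360)/(t**5 + 3*t**4 - t**3 + 27*t**2 - 90*t)) dt by partial fractions, (5*t**4 + 42*t**3 + 17*t**2 + 302*t - 360)/(t**5 + 3*t**4 - t**3 + 27*t**2 - 90*t) = 4/(t**2 + 9) - 3/(t + 5) + 4/(t - 2) + 4/t: now t**4*log(t)/3 - t**4/12 + ∫(4/t) dt + ∫(4/(t - 2)) dt + ∫(-3/(t + 5)) dt + ∫(4/(t**2 + 9)) dt - 3*exp(-4*t)/4.
Step 6. Evaluate the standard form [assuming t > 2]: now t**4*log(t)/3 - t**4/12 + 4*log(t - 2) + ∫(4/t) dt + ∫(-3/(t + 5)) dt + ∫(4/(t**2 + 9)) dt - 3*exp(-4*t)/4.
Step 7. Evaluate the standard form [assuming t > 0]: now t**4*log(t)/3 - t**4/12 + 4*log(t) + 4*log(t - 2) + ∫(-3/(t + 5)) dt + ∫(4/(t**2 + 9)) dt - 3*exp(-4*t)/4.
Step 8. Evaluate the standard form [assuming t > -5]: now t**4*log(t)/3 - t**4/12 + 4*log(t) + 4*log(t - 2) - 3*log(t + 5) + ∫(4/(t**2 + 9)) dt - 3*exp(-4*t)/4.
Step 9. Evaluate the standard form: now t**4*log(t)/3 - t**4/12 + 4*log(t) + 4*log(t - 2) - 3*log(t + 5) + 4*atan(t/3)/3 - 3*exp(-4*t)/4.
Answer: t**4*log(t)/3 - t**4/12 + 4*log(t) + 4*log(t - 2) - 3*log(t + 5) + 4*atan(t/3)/3 - 3*exp(-4*t)/4.


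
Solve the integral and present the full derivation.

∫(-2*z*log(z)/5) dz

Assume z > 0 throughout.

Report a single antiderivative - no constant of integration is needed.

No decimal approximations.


Step 1. Integrate ∫(-2*z*log(z)/5) dz by parts with u = log(z), dv = (-2*z/5) dz, so v = -z**2/5 [assuming z > 0]: now -z**2*log(z)/5 + ∫(z/5) dz.
Step 2. Evaluate the standard form: now -z**2*log(z)/5 + z**2/10.
Answer: -z**2*log(z)/5 + z**2/10.


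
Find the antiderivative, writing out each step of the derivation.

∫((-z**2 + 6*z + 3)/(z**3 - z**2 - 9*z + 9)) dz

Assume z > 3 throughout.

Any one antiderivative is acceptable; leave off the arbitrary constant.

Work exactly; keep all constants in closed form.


Step 1. Decompose ∫((-z**2 + 6*z + 3)/(z**3 - z**2 - 9*z + 9)) dz by partial fractions, (-z**2 + 6*z + 3)/(z**3 - z**2 - 9*z + 9) = -1/(z + 3) - 1/(z - 1) + 1/(z - 3): now ∫(1/(z - 3)) dz + ∫(-1/(z - 1)) dz + ∫(-1/(z + 3)) dz.
Step 2. Evaluate the standard form [assuming z > -3]: now -log(z + 3) + ∫(1/(z - 3)) dz + ∫(-1/(z - 1)) dz.
Step 3. Evaluate the standard form [assuming z > 1]: now -log(z - 1) - log(z + 3) + ∫(1/(z - 3)) dz.
Step 4. Evaluate the standard form [assuming z > 3]: now log(z - 3) - log(z - 1) - log(z + 3).
Answer: log(z - 3) - log(z - 1) - log(z + 3).


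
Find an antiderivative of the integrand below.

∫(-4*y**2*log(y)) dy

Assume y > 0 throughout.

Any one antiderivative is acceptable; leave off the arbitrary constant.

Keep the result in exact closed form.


Answer: -4*y**3*log(y)/3 + 4*y**3/9.


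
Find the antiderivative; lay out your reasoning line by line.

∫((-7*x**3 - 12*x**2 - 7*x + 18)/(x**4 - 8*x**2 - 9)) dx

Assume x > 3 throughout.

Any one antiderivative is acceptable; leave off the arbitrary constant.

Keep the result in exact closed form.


Step 1. Decompose ∫((-7*x**3 - 12*x**2 - 7*x + 18)/(x**4 - 8*x**2 - 9)) dx by partial fractions, (-7*x**3 - 12*x**2 - 7*x + 18)/(x**4 - 8*x**2 - 9) = -3/(x**2 + 1) - 2/(x + 3) - 5/(x - 3): now ∫(-5/(x - 3)) dx + ∫(-2/(x + 3)) dx + ∫(-3/(x**2 + 1)) dx.
Step 2. Evaluate the standard form [assuming x > -3]: now -2*log(x + 3) + ∫(-5/(x - 3)) dx + ∫(-3/(x**2 + 1)) dx.
Step 3. Evaluate the standard form [assuming x > 3]: now -5*log(x - 3) - 2*log(x + 3) + ∫(-3/(x**2 + 1)) dx.
Step 4. Evaluate the standard form: now -5*log(x - 3) - 2*log(x + 3) - 3*atan(x).
Answer: -5*log(x - 3) - 2*log(x + 3) - 3*atan(x).


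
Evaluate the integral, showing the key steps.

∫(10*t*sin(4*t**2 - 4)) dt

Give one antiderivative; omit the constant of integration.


Step 1. Substitute u = t**2 - 1, turning ∫(10*t*sin(4*t**2 - 4)) dt into ∫(5*sin(4*u)) du: now ∫(5*sin(4*u)) du.
Step 2. Evaluate the standard form: now -5*cos(4*u)/4.
Step 3. Substitute back u = t**2 - 1: now -5*cos(4*t**2 - 4)/4.
Answer: -5*cos(4*t**2 - 4)/4.


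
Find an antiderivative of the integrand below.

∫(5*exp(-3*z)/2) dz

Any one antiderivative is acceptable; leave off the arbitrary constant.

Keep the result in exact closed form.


Answer: -5*exp(-3*z)/6.


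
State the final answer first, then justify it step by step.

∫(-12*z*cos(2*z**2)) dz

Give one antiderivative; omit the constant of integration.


The answer is -3*sin(2*z**2).
Step 1. Substitute u = z**2, turning ∫(-12*z*cos(2*z**2)) dz into ∫(-6*cos(2*u)) du: now ∫(-6*cos(2*u)) du.
Step 2. Evaluate the standard form: now -3*sin(2*u).
Step 3. Substitute back u = z**2: now -3*sin(2*z**2).
Answer: -3*sin(2*z**2).


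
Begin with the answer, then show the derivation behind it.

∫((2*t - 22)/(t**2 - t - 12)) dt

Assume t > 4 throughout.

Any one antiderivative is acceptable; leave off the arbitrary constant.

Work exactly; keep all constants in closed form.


The answer is -2*log(t - 4) + 4*log(t + 3).
Step 1. Decompose ∫((2*t - 22)/(t**2 - t - 12)) dt by partial fractions, (2*t - 22)/(t**2 - t - 12) = 4/(t + 3) - 2/(t - 4): now ∫(-2/(t - 4)) dt + ∫(4/(t + 3)) dt.
Step 2. Evaluate the standard form [assuming t > 4]: now -2*log(t - 4) + ∫(4/(t + 3)) dt.
Step 3. Evaluate the standard form [assuming t > -3]: now -2*log(t - 4) + 4*log(t + 3).
Answer: -2*log(t - 4) + 4*log(t + 3).


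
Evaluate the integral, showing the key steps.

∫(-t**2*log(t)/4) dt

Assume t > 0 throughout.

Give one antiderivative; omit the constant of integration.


Step 1. Integrate ∫(-t**2*log(t)/4) dt by parts with u = log(t), dv = (-t**2/4) dt, so v = -t**3/12 [assuming t > 0]: now -t**3*log(t)/12 + ∫(t**2/12) dt.
Step 2. Evaluate the standard form: now -t**3*log(t)/12 + t**3/36.
Answer: -t**3*log(t)/12 + t**3/36.


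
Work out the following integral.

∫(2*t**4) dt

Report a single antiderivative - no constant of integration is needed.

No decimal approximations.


Answer: 2*t**5/5.


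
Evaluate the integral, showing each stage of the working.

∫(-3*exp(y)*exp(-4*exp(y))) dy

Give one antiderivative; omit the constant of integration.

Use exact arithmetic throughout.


Step 1. Substitute u = exp(y), turning ∫(-3*exp(y)*exp(-4*exp(y))) dy into ∫(-3*exp(-4*u)) du: now ∫(-3*exp(-4*u)) du.
Step 2. Evaluate the standard form: now 3*exp(-4*u)/4.
Step 3. Substitute back u = exp(y): now 3*exp(-4*exp(y))/4.
Answer: 3*exp(-4*exp(y))/4.


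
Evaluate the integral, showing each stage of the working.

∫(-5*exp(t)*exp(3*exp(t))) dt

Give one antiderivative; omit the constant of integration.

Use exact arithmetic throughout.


Step 1. Substitute u = exp(t), turning ∫(-5*exp(t)*exp(3*exp(t))) dt into ∫(-5*exp(3*u)) du: now ∫(-5*exp(3*u)) du.
Step 2. Evaluate the standard form: now -5*exp(3*u)/3.
Step 3. Substitute back u = exp(t): now -5*exp(3*exp(t))/3.
Answer: -5*exp(3*exp(t))/3.


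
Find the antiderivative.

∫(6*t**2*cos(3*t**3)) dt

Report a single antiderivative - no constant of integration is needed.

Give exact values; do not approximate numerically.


Answer: 2*sin(3*t**3)/3.


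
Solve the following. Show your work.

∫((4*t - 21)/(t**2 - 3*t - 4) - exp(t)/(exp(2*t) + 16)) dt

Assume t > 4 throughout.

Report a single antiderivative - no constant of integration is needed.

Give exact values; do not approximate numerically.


Step 1. Rewrite: now ∫((4*t - 21)/(t**2 - 3*t - 4)) dt + ∫(-exp(t)/(exp(2*t) + 16)) dt.
Step 2. Decompose ∫((4*t - 21)/(t**2 - 3*t - 4)) dt by partial fractions, (4*t - 21)/(t**2 - 3*t - 4) = 5/(t + 1) - 1/(t - 4): now ∫(-exp(t)/(exp(2*t) + 16)) dt + ∫(-1/(t - 4)) dt + ∫(5/(t + 1)) dt.
Step 3. Evaluate the standard form [assuming t > -1]: now 5*log(t + 1) + ∫(-exp(t)/(exp(2*t) + 16)) dt + ∫(-1/(t - 4)) dt.
Step 4. Evaluate the standard form [assuming t > 4]: now -log(t - 4) + 5*log(t + 1) + ∫(-exp(t)/(exp(2*t) + 16)) dt.
Step 5. Substitute u = exp(t), turning ∫(-exp(t)/(exp(2*t) + 16)) dt into ∫(-1/(u**2 + 16)) du: now -log(t - 4) + 5*log(t + 1) + ∫(-1/(u**2 + 16)) du.
Step 6. Evaluate the standard form: now -log(t - 4) + 5*log(t + 1) - atan(u/4)/4.
Step 7. Substitute back u = exp(t): now -log(t - 4) + 5*log(t + 1) - atan(exp(t)/4)/4.
Answer: -log(t - 4) + 5*log(t + 1) - atan(exp(t)/4)/4.


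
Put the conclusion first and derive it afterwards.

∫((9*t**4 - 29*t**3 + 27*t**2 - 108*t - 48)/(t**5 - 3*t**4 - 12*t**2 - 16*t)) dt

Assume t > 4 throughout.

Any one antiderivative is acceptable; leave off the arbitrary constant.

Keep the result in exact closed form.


The answer is 3*log(t) + log(t - 4) + 5*log(t + 1) - atan(t/2)/2.
Step 1. Decompose ∫((9*t**4 - 29*t**3 + 27*t**2 - 108*t - 48)/(t**5 - 3*t**4 - 12*t**2 - 16*t)) dt by partial fractions, (9*t**4 - 29*t**3 + 27*t**2 - 108*t - 48)/(t**5 - 3*t**4 - 12*t**2 - 16*t) = -1/(t**2 + 4) + 5/(t + 1) + 1/(t - 4) + 3/t: now ∫(3/t) dt + ∫(1/(t - 4)) dt + ∫(5/(t + 1)) dt + ∫(-1/(t**2 + 4)) dt.
Step 2. Evaluate the standard form [assuming t > -1]: now 5*log(t + 1) + ∫(3/t) dt + ∫(1/(t - 4)) dt + ∫(-1/(t**2 + 4)) dt.
Step 3. Evaluate the standard form [assuming t > 4]: now log(t - 4) + 5*log(t + 1) + ∫(3/t) dt + ∫(-1/(t**2 + 4)) dt.
Step 4. Evaluate the standard form [assuming t > 0]: now 3*log(t) + log(t - 4) + 5*log(t + 1) + ∫(-1/(t**2 + 4)) dt.
Step 5. Evaluate the standard form: now 3*log(t) + log(t - 4) + 5*log(t + 1) - atan(t/2)/2.
Answer: 3*log(t) + log(t - 4) + 5*log(t + 1) - atan(t/2)/2.


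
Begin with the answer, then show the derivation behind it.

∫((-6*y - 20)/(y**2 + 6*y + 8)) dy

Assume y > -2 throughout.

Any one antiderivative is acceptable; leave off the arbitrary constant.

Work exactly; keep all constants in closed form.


The answer is -4*log(y + 2) - 2*log(y + 4).
Step 1. Decompose ∫((-6*y - 20)/(y**2 + 6*y + 8)) dy by partial fractions, (-6*y - 20)/(y**2 + 6*y + 8) = -2/(y + 4) - 4/(y + 2): now ∫(-4/(y + 2)) dy + ∫(-2/(y + 4)) dy.
Step 2. Evaluate the standard form [assuming y > -2]: now -4*log(y + 2) + ∫(-2/(y + 4)) dy.
Step 3. Evaluate the standard form [assuming y > -4]: now -4*log(y + 2) - 2*log(y + 4).
Answer: -4*log(y + 2) - 2*log(y + 4).


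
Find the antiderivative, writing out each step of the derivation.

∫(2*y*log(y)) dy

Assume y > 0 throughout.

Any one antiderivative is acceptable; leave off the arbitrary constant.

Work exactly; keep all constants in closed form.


Step 1. Integrate ∫(2*y*log(y)) dy by parts with u = log(y), dv = (2*y) dy, so v = y**2 [assuming y > 0]: now y**2*log(y) + ∫(-y) dy.
Step 2. Evaluate the standard form: now y**2*log(y) - y**2/2.
Answer: y**2*log(y) - y**2/2.


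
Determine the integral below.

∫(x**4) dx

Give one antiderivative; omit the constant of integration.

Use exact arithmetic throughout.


Answer: x**5/5.


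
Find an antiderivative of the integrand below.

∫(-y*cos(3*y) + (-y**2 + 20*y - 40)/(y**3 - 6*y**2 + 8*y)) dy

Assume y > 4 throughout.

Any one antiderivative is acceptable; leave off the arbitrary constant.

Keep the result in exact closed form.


Answer: -y*sin(3*y)/3 - 5*log(y) + 3*log(y - 4) + log(y - 2) - cos(3*y)/9.


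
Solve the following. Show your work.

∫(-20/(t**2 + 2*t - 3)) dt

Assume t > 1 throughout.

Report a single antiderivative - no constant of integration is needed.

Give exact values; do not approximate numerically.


Step 1. Decompose ∫(-20/(t**2 + 2*t - 3)) dt by partial fractions, -20/(t**2 + 2*t - 3) = 5/(t + 3) - 5/(t - 1): now ∫(-5/(t - 1)) dt + ∫(5/(t + 3)) dt.
Step 2. Evaluate the standard form [assuming t > 1]: now -5*log(t - 1) + ∫(5/(t + 3)) dt.
Step 3. Evaluate the standard form [assuming t > -3]: now -5*log(t - 1) + 5*log(t + 3).
Answer: -5*log(t - 1) + 5*log(t + 3).


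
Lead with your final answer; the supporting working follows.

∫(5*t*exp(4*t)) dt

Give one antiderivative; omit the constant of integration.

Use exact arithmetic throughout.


The answer is 5*t*exp(4*t)/4 - 5*exp(4*t)/16.
Step 1. Integrate ∫(5*t*exp(4*t)) dt by parts with u = t, dv = (5*exp(4*t)) dt, so v = 5*exp(4*t)/4: now 5*t*exp(4*t)/4 + ∫(-5*exp(4*t)/4) dt.
Step 2. Evaluate the standard form: now 5*t*exp(4*t)/4 - 5*exp(4*t)/16.
Answer: 5*t*exp(4*t)/4 - 5*exp(4*t)/16.


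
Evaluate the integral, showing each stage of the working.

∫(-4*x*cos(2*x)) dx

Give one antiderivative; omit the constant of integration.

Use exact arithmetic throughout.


Step 1. Integrate ∫(-4*x*cos(2*x)) dx by parts with u = x, dv = (-4*cos(2*x)) dx, so v = -2*sin(2*x): now -2*x*sin(2*x) + ∫(2*sin(2*x)) dx.
Step 2. Evaluate the standard form: now -2*x*sin(2*x) - cos(2*x).
Answer: -2*x*sin(2*x) - cos(2*x).


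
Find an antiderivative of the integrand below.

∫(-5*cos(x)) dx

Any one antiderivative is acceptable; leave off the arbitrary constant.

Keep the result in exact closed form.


Answer: -5*sin(x).


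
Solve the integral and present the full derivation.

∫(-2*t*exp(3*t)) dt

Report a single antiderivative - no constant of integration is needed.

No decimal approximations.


Step 1. Integrate ∫(-2*t*exp(3*t)) dt by parts with u = t, dv = (-2*exp(3*t)) dt, so v = -2*exp(3*t)/3: now -2*t*exp(3*t)/3 + ∫(2*exp(3*t)/3) dt.
Step 2. Evaluate the standard form: now -2*t*exp(3*t)/3 + 2*exp(3*t)/9.
Answer: -2*t*exp(3*t)/3 + 2*exp(3*t)/9.


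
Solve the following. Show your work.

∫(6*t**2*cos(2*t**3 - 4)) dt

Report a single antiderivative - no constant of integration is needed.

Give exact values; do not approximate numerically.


Step 1. Substitute u = t**3 - 2, turning ∫(6*t**2*cos(2*t**3 - 4)) dt into ∫(2*cos(2*u)) du: now ∫(2*cos(2*u)) du.
Step 2. Evaluate the standard form: now sin(2*u).
Step 3. Substitute back u = t**3 - 2: now sin(2*t**3 - 4).
Answer: sin(2*t**3 - 4).


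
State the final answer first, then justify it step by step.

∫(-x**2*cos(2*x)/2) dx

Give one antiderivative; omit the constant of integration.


The answer is -x**2*sin(2*x)/4 - x*cos(2*x)/4 + sin(2*x)/8.
Step 1. Integrate ∫(-x**2*cos(2*x)/2) dx by parts with u = x**2, dv = (-cos(2*x)/2) dx, so v = -sin(2*x)/4: now -x**2*sin(2*x)/4 + ∫(x*sin(2*x)/2) dx.
Step 2. Integrate ∫(x*sin(2*x)/2) dx by parts with u = x, dv = (sin(2*x)/2) dx, so v = -cos(2*x)/4: now -x**2*sin(2*x)/4 - x*cos(2*x)/4 + ∫(cos(2*x)/4) dx.
Step 3. Evaluate the standard form: now -x**2*sin(2*x)/4 - x*cos(2*x)/4 + sin(2*x)/8.
Answer: -x**2*sin(2*x)/4 - x*cos(2*x)/4 + sin(2*x)/8.


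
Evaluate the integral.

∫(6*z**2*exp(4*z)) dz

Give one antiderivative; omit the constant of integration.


Answer: 3*z**2*exp(4*z)/2 - 3*z*exp(4*z)/4 + 3*exp(4*z)/16.


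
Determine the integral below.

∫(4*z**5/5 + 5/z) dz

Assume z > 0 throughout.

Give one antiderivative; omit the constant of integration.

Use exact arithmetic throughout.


Answer: 2*z**6/15 + 5*log(z).


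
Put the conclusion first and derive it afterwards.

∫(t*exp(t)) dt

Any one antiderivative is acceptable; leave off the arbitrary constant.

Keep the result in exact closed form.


The answer is t*exp(t) - exp(t).
Step 1. Integrate ∫(t*exp(t)) dt by parts with u = t, dv = (exp(t)) dt, so v = exp(t): now t*exp(t) + ∫(-exp(t)) dt.
Step 2. Evaluate the standard form: now t*exp(t) - exp(t).
Answer: t*exp(t) - exp(t).


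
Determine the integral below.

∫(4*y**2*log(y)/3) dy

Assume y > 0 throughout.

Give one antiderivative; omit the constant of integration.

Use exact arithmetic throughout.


Answer: 4*y**3*log(y)/9 - 4*y**3/27.


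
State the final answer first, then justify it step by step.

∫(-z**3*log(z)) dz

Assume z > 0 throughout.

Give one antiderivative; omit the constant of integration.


The answer is -z**4*log(z)/4 + z**4/16.
Step 1. Integrate ∫(-z**3*log(z)) dz by parts with u = log(z), dv = (-z**3) dz, so v = -z**4/4 [assuming z > 0]: now -z**4*log(z)/4 + ∫(z**3/4) dz.
Step 2. Evaluate the standard form: now -z**4*log(z)/4 + z**4/16.
Answer: -z**4*log(z)/4 + z**4/16.


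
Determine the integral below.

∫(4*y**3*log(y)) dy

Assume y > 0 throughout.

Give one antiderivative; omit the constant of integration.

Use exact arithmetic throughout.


Answer: y**4*log(y) - y**4/4.


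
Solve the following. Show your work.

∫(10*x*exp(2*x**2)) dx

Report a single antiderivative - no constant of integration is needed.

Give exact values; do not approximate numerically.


Step 1. Substitute u = x**2, turning ∫(10*x*exp(2*x**2)) dx into ∫(5*exp(2*u)) du: now ∫(5*exp(2*u)) du.
Step 2. Evaluate the standard form: now 5*exp(2*u)/2.
Step 3. Substitute back u = x**2: now 5*exp(2*x**2)/2.
Answer: 5*exp(2*x**2)/2.


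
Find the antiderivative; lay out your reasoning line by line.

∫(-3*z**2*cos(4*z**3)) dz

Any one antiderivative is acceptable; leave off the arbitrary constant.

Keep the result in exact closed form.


Step 1. Substitute u = z**3, turning ∫(-3*z**2*cos(4*z**3)) dz into ∫(-cos(4*u)) du: now ∫(-cos(4*u)) du.
Step 2. Evaluate the standard form: now -sin(4*u)/4.
Step 3. Substitute back u = z**3: now -sin(4*z**3)/4.
Answer: -sin(4*z**3)/4.


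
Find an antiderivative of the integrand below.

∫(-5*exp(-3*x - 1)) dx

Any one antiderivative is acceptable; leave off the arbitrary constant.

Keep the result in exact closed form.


Answer: 5*exp(-3*x - 1)/3.


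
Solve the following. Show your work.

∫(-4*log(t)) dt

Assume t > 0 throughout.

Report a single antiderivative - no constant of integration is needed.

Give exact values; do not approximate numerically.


Step 1. Integrate ∫(-4*log(t)) dt by parts with u = log(t), dv = (-4) dt, so v = -4*t [assuming t > 0]: now -4*t*log(t) + ∫(4) dt.
Step 2. Evaluate the standard form: now -4*t*log(t) + 4*t.
Answer: -4*t*log(t) + 4*t.


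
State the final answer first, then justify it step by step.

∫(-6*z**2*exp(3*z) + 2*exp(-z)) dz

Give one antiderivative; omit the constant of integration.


The answer is -2*z**2*exp(3*z) + 4*z*exp(3*z)/3 - 4*exp(3*z)/9 - 2*exp(-z).
Step 1. Rewrite: now ∫(-6*z**2*exp(3*z)) dz + ∫(2*exp(-z)) dz.
Step 2. Integrate ∫(-6*z**2*exp(3*z)) dz by parts with u = z**2, dv = (-6*exp(3*z)) dz, so v = -2*exp(3*z): now -2*z**2*exp(3*z) + ∫(4*z*exp(3*z)) dz + ∫(2*exp(-z)) dz.
Step 3. Integrate ∫(4*z*exp(3*z)) dz by parts with u = z, dv = (4*exp(3*z)) dz, so v = 4*exp(3*z)/3: now -2*z**2*exp(3*z) + 4*z*exp(3*z)/3 + ∫(2*exp(-z)) dz + ∫(-4*exp(3*z)/3) dz.
Step 4. Evaluate the standard form: now -2*z**2*exp(3*z) + 4*z*exp(3*z)/3 - 4*exp(3*z)/9 + ∫(2*exp(-z)) dz.
Step 5. Evaluate the standard form: now -2*z**2*exp(3*z) + 4*z*exp(3*z)/3 - 4*exp(3*z)/9 - 2*exp(-z).
Answer: -2*z**2*exp(3*z) + 4*z*exp(3*z)/3 - 4*exp(3*z)/9 - 2*exp(-z).


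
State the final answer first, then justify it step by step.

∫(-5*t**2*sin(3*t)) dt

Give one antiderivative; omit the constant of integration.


The answer is 5*t**2*cos(3*t)/3 - 10*t*sin(3*t)/9 - 10*cos(3*t)/27.
Step 1. Integrate ∫(-5*t**2*sin(3*t)) dt by parts with u = t**2, dv = (-5*sin(3*t)) dt, so v = 5*cos(3*t)/3: now 5*t**2*cos(3*t)/3 + ∫(-10*t*cos(3*t)/3) dt.
Step 2. Integrate ∫(-10*t*cos(3*t)/3) dt by parts with u = t, dv = (-10*cos(3*t)/3) dt, so v = -10*sin(3*t)/9: now 5*t**2*cos(3*t)/3 - 10*t*sin(3*t)/9 + ∫(10*sin(3*t)/9) dt.
Step 3. Evaluate the standard form: now 5*t**2*cos(3*t)/3 - 10*t*sin(3*t)/9 - 10*cos(3*t)/27.
Answer: 5*t**2*cos(3*t)/3 - 10*t*sin(3*t)/9 - 10*cos(3*t)/27.


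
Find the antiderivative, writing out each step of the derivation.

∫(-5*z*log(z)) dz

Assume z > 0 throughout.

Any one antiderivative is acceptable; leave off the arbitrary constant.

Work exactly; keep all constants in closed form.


Step 1. Integrate ∫(-5*z*log(z)) dz by parts with u = log(z), dv = (-5*z) dz, so v = -5*z**2/2 [assuming z > 0]: now -5*z**2*log(z)/2 + ∫(5*z/2) dz.
Step 2. Evaluate the standard form: now -5*z**2*log(z)/2 + 5*z**2/4.
Answer: -5*z**2*log(z)/2 + 5*z**2/4.


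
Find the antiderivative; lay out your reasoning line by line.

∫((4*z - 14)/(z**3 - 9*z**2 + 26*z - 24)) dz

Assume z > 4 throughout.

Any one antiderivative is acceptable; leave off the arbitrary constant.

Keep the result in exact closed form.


Step 1. Decompose ∫((4*z - 14)/(z**3 - 9*z**2 + 26*z - 24)) dz by partial fractions, (4*z - 14)/(z**3 - 9*z**2 + 26*z - 24) = -3/(z - 2) + 2/(z - 3) + 1/(z - 4): now ∫(1/(z - 4)) dz + ∫(2/(z - 3)) dz + ∫(-3/(z - 2)) dz.
Step 2. Evaluate the standard form [assuming z > 2]: now -3*log(z - 2) + ∫(1/(z - 4)) dz + ∫(2/(z - 3)) dz.
Step 3. Evaluate the standard form [assuming z > 4]: now log(z - 4) - 3*log(z - 2) + ∫(2/(z - 3)) dz.
Step 4. Evaluate the standard form [assuming z > 3]: now log(z - 4) + 2*log(z - 3) - 3*log(z - 2).
Answer: log(z - 4) + 2*log(z - 3) - 3*log(z - 2).


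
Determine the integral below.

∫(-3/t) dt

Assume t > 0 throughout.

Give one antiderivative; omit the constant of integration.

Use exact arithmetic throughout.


Answer: -3*log(t).


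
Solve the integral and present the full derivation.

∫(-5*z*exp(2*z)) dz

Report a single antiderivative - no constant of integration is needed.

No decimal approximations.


Step 1. Integrate ∫(-5*z*exp(2*z)) dz by parts with u = z, dv = (-5*exp(2*z)) dz, so v = -5*exp(2*z)/2: now -5*z*exp(2*z)/2 + ∫(5*exp(2*z)/2) dz.
Step 2. Evaluate the standard form: now -5*z*exp(2*z)/2 + 5*exp(2*z)/4.
Answer: -5*z*exp(2*z)/2 + 5*exp(2*z)/4.


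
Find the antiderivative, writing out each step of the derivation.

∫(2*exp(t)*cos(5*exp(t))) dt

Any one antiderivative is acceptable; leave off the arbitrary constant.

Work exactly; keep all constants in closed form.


Step 1. Substitute u = exp(t), turning ∫(2*exp(t)*cos(5*exp(t))) dt into ∫(2*cos(5*u)) du: now ∫(2*cos(5*u)) du.
Step 2. Evaluate the standard form: now 2*sin(5*u)/5.
Step 3. Substitute back u = exp(t): now 2*sin(5*exp(t))/5.
Answer: 2*sin(5*exp(t))/5.


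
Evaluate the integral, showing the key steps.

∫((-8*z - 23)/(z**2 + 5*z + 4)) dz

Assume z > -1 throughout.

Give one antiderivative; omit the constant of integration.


Step 1. Decompose ∫((-8*z - 23)/(z**2 + 5*z + 4)) dz by partial fractions, (-8*z - 23)/(z**2 + 5*z + 4) = -3/(z + 4) - 5/(z + 1): now ∫(-5/(z + 1)) dz + ∫(-3/(z + 4)) dz.
Step 2. Evaluate the standard form [assuming z > -4]: now -3*log(z + 4) + ∫(-5/(z + 1)) dz.
Step 3. Evaluate the standard form [assuming z > -1]: now -5*log(z + 1) - 3*log(z + 4).
Answer: -5*log(z + 1) - 3*log(z + 4).


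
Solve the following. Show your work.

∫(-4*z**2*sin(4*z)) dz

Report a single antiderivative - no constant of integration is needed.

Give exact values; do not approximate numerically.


Step 1. Integrate ∫(-4*z**2*sin(4*z)) dz by parts with u = z**2, dv = (-4*sin(4*z)) dz, so v = cos(4*z): now z**2*cos(4*z) + ∫(-2*z*cos(4*z)) dz.
Step 2. Integrate ∫(-2*z*cos(4*z)) dz by parts with u = z, dv = (-2*cos(4*z)) dz, so v = -sin(4*z)/2: now z**2*cos(4*z) - z*sin(4*z)/2 + ∫(sin(4*z)/2) dz.
Step 3. Evaluate the standard form: now z**2*cos(4*z) - z*sin(4*z)/2 - cos(4*z)/8.
Answer: z**2*cos(4*z) - z*sin(4*z)/2 - cos(4*z)/8.


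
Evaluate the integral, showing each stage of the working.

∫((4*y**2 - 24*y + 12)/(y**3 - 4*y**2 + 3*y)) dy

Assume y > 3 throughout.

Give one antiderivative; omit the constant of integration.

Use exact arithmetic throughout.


Step 1. Decompose ∫((4*y**2 - 24*y + 12)/(y**3 - 4*y**2 + 3*y)) dy by partial fractions, (4*y**2 - 24*y + 12)/(y**3 - 4*y**2 + 3*y) = 4/(y - 1) - 4/(y - 3) + 4/y: now ∫(4/y) dy + ∫(-4/(y - 3)) dy + ∫(4/(y - 1)) dy.
Step 2. Evaluate the standard form [assuming y > 0]: now 4*log(y) + ∫(-4/(y - 3)) dy + ∫(4/(y - 1)) dy.
Step 3. Evaluate the standard form [assuming y > 3]: now 4*log(y) - 4*log(y - 3) + ∫(4/(y - 1)) dy.
Step 4. Evaluate the standard form [assuming y > 1]: now 4*log(y) - 4*log(y - 3) + 4*log(y - 1).
Answer: 4*log(y) - 4*log(y - 3) + 4*log(y - 1).


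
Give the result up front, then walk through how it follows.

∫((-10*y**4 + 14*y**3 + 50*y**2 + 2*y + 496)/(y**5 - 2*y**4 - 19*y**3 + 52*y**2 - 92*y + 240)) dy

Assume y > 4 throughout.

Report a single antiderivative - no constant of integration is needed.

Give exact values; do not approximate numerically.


The answer is -2*log(y - 4) - 5*log(y - 3) - 3*log(y + 5) + atan(y/2).
Step 1. Decompose ∫((-10*y**4 + 14*y**3 + 50*y**2 + 2*y + 496)/(y**5 - 2*y**4 - 19*y**3 + 52*y**2 - 92*y + 240)) dy by partial fractions, (-10*y**4 + 14*y**3 + 50*y**2 + 2*y + 496)/(y**5 - 2*y**4 - 19*y**3 + 52*y**2 - 92*y + 240) = 2/(y**2 + 4) - 3/(y + 5) - 5/(y - 3) - 2/(y - 4): now ∫(-2/(y - 4)) dy + ∫(-5/(y - 3)) dy + ∫(-3/(y + 5)) dy + ∫(2/(y**2 + 4)) dy.
Step 2. Evaluate the standard form [assuming y > 4]: now -2*log(y - 4) + ∫(-5/(y - 3)) dy + ∫(-3/(y + 5)) dy + ∫(2/(y**2 + 4)) dy.
Step 3. Evaluate the standard form [assuming y > -5]: now -2*log(y - 4) - 3*log(y + 5) + ∫(-5/(y - 3)) dy + ∫(2/(y**2 + 4)) dy.
Step 4. Evaluate the standard form [assuming y > 3]: now -2*log(y - 4) - 5*log(y - 3) - 3*log(y + 5) + ∫(2/(y**2 + 4)) dy.
Step 5. Evaluate the standard form: now -2*log(y - 4) - 5*log(y - 3) - 3*log(y + 5) + atan(y/2).
Answer: -2*log(y - 4) - 5*log(y - 3) - 3*log(y + 5) + atan(y/2).


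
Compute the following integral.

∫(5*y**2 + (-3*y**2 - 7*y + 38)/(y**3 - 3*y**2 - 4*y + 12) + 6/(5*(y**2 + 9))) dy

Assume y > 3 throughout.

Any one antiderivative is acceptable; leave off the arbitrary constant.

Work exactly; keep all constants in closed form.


Answer: 5*y**3/3 - 2*log(y - 3) - 3*log(y - 2) + 2*log(y + 2) + 2*atan(y/3)/5.


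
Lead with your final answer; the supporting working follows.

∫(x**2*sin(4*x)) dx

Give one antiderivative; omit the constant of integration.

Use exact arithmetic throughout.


The answer is -x**2*cos(4*x)/4 + x*sin(4*x)/8 + cos(4*x)/32.
Step 1. Integrate ∫(x**2*sin(4*x)) dx by parts with u = x**2, dv = (sin(4*x)) dx, so v = -cos(4*x)/4: now -x**2*cos(4*x)/4 + ∫(x*cos(4*x)/2) dx.
Step 2. Integrate ∫(x*cos(4*x)/2) dx by parts with u = x, dv = (cos(4*x)/2) dx, so v = sin(4*x)/8: now -x**2*cos(4*x)/4 + x*sin(4*x)/8 + ∫(-sin(4*x)/8) dx.
Step 3. Evaluate the standard form: now -x**2*cos(4*x)/4 + x*sin(4*x)/8 + cos(4*x)/32.
Answer: -x**2*cos(4*x)/4 + x*sin(4*x)/8 + cos(4*x)/32.
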